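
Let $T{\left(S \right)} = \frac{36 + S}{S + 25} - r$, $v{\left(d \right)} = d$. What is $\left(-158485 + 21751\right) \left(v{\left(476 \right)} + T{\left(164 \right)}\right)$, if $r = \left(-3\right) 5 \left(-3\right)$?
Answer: $- \frac{3721853902}{63} \approx -5.9077 \cdot 10^{7}$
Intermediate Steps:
$r = 45$ ($r = \left(-15\right) \left(-3\right) = 45$)
$T{\left(S \right)} = -45 + \frac{36 + S}{25 + S}$ ($T{\left(S \right)} = \frac{36 + S}{S + 25} - 45 = \frac{36 + S}{25 + S} - 45 = -45 + \frac{36 + S}{25 + S}$)
$\left(-158485 + 21751\right) \left(v{\left(476 \right)} + T{\left(164 \right)}\right) = \left(-158485 + 21751\right) \left(476 + \frac{11 \left(-99 - 656\right)}{25 + 164}\right) = - 136734 \left(476 + \frac{11 \left(-99 - 656\right)}{189}\right) = - 136734 \left(476 + 11 \cdot \frac{1}{189} \left(-755\right)\right) = - 136734 \left(476 - \frac{8305}{189}\right) = \left(-136734\right) \frac{81659}{189} = - \frac{3721853902}{63}$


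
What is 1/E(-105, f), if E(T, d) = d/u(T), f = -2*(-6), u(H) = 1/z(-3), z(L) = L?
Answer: -1/36 ≈ -0.027778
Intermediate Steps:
u(H) = -⅓ (u(H) = 1/(-3) = -⅓)
f = 12
E(T, d) = -3*d (E(T, d) = d/(-⅓) = d*(-3) = -3*d)
1/E(-105, f) = 1/(-3*12) = 1/(-36) = -1/36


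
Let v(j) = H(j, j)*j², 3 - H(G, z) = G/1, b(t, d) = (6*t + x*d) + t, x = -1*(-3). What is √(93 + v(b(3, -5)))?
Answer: I*√15 ≈ 3.873*I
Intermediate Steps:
x = 3
b(t, d) = 3*d + 7*t (b(t, d) = (6*t + 3*d) + t = (3*d + 6*t) + t = 3*d + 7*t)
H(G, z) = 3 - G (H(G, z) = 3 - G/1 = 3 - G)
v(j) = j²*(3 - j) (v(j) = (3 - j)*j² = j²*(3 - j))
√(93 + v(b(3, -5))) = √(93 + (3*(-5) + 7*3)²*(3 - (3*(-5) + 7*3))) = √(93 + (-15 + 21)²*(3 - (-15 + 21))) = √(93 + 6²*(3 - 1*6)) = √(93 + 36*(3 - 6)) = √(93 + 36*(-3)) = √(93 - 108) = √(-15) = I*√15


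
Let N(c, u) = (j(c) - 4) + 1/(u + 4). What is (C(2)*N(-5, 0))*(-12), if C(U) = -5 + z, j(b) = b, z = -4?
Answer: -945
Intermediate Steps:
C(U) = -9 (C(U) = -5 - 4 = -9)
N(c, u) = -4 + c + 1/(4 + u) (N(c, u) = (c - 4) + 1/(u + 4) = (-4 + c) + 1/(4 + u) = -4 + c + 1/(4 + u))
(C(2)*N(-5, 0))*(-12) = -9*(-15 - 4*0 + 4*(-5) - 5*0)/(4 + 0)*(-12) = -9*(-15 + 0 - 20 + 0)/4*(-12) = -9*(-35)/4*(-12) = -9*(-35/4)*(-12) = (315/4)*(-12) = -945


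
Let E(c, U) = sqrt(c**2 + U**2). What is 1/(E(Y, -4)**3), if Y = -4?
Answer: sqrt(2)/256 ≈ 0.0055243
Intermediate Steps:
E(c, U) = sqrt(U**2 + c**2)
1/(E(Y, -4)**3) = 1/((sqrt((-4)**2 + (-4)**2))**3) = 1/((sqrt(16 + 16))**3) = 1/((sqrt(32))**3) = 1/((4*sqrt(2))**3) = 1/(128*sqrt(2)) = sqrt(2)/256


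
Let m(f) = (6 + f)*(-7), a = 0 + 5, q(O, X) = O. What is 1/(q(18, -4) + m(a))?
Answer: -1/59 ≈ -0.016949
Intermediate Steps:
a = 5
m(f) = -42 - 7*f
1/(q(18, -4) + m(a)) = 1/(18 + (-42 - 7*5)) = 1/(18 + (-42 - 35)) = 1/(18 - 77) = 1/(-59) = -1/59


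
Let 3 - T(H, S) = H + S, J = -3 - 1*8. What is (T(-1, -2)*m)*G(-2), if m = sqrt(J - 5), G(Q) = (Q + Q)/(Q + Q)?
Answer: 24*I ≈ 24.0*I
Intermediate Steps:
J = -11 (J = -3 - 8 = -11)
G(Q) = 1 (G(Q) = (2*Q)/((2*Q)) = (2*Q)*(1/(2*Q)) = 1)
m = 4*I (m = sqrt(-11 - 5) = sqrt(-16) = 4*I ≈ 4.0*I)
T(H, S) = 3 - H - S (T(H, S) = 3 - (H + S) = 3 + (-H - S) = 3 - H - S)
(T(-1, -2)*m)*G(-2) = ((3 - 1*(-1) - 1*(-2))*(4*I))*1 = ((3 + 1 + 2)*(4*I))*1 = (6*(4*I))*1 = (24*I)*1 = 24*I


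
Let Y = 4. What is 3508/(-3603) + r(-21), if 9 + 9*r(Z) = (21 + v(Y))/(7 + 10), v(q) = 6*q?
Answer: -102872/61251 ≈ -1.6795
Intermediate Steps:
r(Z) = -12/17 (r(Z) = -1 + ((21 + 6*4)/(7 + 10))/9 = -1 + ((21 + 24)/17)/9 = -1 + (45*(1/17))/9 = -1 + (⅑)*(45/17) = -1 + 5/17 = -12/17)
3508/(-3603) + r(-21) = 3508/(-3603) - 12/17 = 3508*(-1/3603) - 12/17 = -3508/3603 - 12/17 = -102872/61251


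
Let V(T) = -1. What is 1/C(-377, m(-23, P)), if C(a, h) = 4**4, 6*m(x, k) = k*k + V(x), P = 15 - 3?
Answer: 1/256 ≈ 0.0039063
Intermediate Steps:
P = 12
m(x, k) = -1/6 + k**2/6 (m(x, k) = (k*k - 1)/6 = (k**2 - 1)/6 = (-1 + k**2)/6 = -1/6 + k**2/6)
C(a, h) = 256
1/C(-377, m(-23, P)) = 1/256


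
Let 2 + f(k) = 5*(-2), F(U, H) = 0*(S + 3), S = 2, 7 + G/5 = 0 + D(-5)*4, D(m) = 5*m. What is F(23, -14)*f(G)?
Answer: 0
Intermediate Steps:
G = -535 (G = -35 + 5*(0 + (5*(-5))*4) = -35 + 5*(0 - 25*4) = -35 + 5*(0 - 100) = -35 + 5*(-100) = -35 - 500 = -535)
F(U, H) = 0 (F(U, H) = 0*(2 + 3) = 0*5 = 0)
f(k) = -12 (f(k) = -2 + 5*(-2) = -2 - 10 = -12)
F(23, -14)*f(G) = 0*(-12) = 0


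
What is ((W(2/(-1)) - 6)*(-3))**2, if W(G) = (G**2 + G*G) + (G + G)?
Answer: 36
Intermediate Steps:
W(G) = 2*G + 2*G**2 (W(G) = (G**2 + G**2) + 2*G = 2*G**2 + 2*G = 2*G + 2*G**2)
((W(2/(-1)) - 6)*(-3))**2 = ((2*(2/(-1))*(1 + 2/(-1)) - 6)*(-3))**2 = ((2*(2*(-1))*(1 + 2*(-1)) - 6)*(-3))**2 = ((2*(-2)*(1 - 2) - 6)*(-3))**2 = ((2*(-2)*(-1) - 6)*(-3))**2 = ((4 - 6)*(-3))**2 = (-2*(-3))**2 = 6**2 = 36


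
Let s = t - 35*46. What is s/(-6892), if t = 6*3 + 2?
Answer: 795/3446 ≈ 0.23070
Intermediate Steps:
t = 20 (t = 18 + 2 = 20)
s = -1590 (s = 20 - 35*46 = 20 - 1610 = -1590)
s/(-6892) = -1590/(-6892) = -1590*(-1/6892) = 795/3446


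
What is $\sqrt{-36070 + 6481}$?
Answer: $i \sqrt{29589} \approx 172.01 i$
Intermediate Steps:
$\sqrt{-36070 + 6481} = \sqrt{-29589} = i \sqrt{29589}$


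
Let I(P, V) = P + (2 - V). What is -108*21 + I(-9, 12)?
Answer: -2287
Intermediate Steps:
I(P, V) = 2 + P - V
-108*21 + I(-9, 12) = -108*21 + (2 - 9 - 1*12) = -2268 + (2 - 9 - 12) = -2268 - 19 = -2287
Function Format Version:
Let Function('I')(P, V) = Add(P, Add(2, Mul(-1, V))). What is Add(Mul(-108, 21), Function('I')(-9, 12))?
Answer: -2287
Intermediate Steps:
Function('I')(P, V) = Add(2, P, Mul(-1, V))
Add(Mul(-108, 21), Function('I')(-9, 12)) = Add(Mul(-108, 21), Add(2, -9, Mul(-1, 12))) = Add(-2268, Add(2, -9, -12)) = Add(-2268, -19) = -2287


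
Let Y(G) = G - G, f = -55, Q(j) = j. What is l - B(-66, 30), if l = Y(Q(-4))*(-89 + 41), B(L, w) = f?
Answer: 55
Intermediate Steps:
Y(G) = 0
B(L, w) = -55
l = 0 (l = 0*(-89 + 41) = 0*(-48) = 0)
l - B(-66, 30) = 0 - 1*(-55) = 0 + 55 = 55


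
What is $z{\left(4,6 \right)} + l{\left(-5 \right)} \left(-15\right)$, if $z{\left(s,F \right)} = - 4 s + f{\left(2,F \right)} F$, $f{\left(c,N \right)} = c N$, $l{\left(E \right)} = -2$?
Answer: $86$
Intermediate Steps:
$f{\left(c,N \right)} = N c$
$z{\left(s,F \right)} = - 4 s + 2 F^{2}$ ($z{\left(s,F \right)} = - 4 s + F 2 F = - 4 s + 2 F F = - 4 s + 2 F^{2}$)
$z{\left(4,6 \right)} + l{\left(-5 \right)} \left(-15\right) = \left(\left(-4\right) 4 + 2 \cdot 6^{2}\right) - -30 = \left(-16 + 2 \cdot 36\right) + 30 = \left(-16 + 72\right) + 30 = 56 + 30 = 86$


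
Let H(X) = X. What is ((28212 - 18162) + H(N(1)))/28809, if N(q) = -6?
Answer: 372/1067 ≈ 0.34864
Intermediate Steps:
((28212 - 18162) + H(N(1)))/28809 = ((28212 - 18162) - 6)/28809 = (10050 - 6)*(1/28809) = 10044*(1/28809) = 372/1067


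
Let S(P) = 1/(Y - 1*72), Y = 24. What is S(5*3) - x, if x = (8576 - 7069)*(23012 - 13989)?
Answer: -652687729/48 ≈ -1.3598e+7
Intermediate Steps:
S(P) = -1/48 (S(P) = 1/(24 - 1*72) = 1/(24 - 72) = 1/(-48) = -1/48)
x = 13597661 (x = 1507*9023 = 13597661)
S(5*3) - x = -1/48 - 1*13597661 = -1/48 - 13597661 = -652687729/48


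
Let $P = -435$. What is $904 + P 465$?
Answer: $-201371$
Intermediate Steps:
$904 + P 465 = 904 - 202275 = -201371$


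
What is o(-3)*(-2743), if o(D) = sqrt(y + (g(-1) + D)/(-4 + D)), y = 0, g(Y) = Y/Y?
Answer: -2743*sqrt(14)/7 ≈ -1466.2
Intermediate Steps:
g(Y) = 1
o(D) = sqrt((1 + D)/(-4 + D)) (o(D) = sqrt(0 + (1 + D)/(-4 + D)) = sqrt((1 + D)/(-4 + D)))
o(-3)*(-2743) = sqrt((1 - 3)/(-4 - 3))*(-2743) = sqrt(-2/(-7))*(-2743) = sqrt(-1/7*(-2))*(-2743) = sqrt(2/7)*(-2743) = (sqrt(14)/7)*(-2743) = -2743*sqrt(14)/7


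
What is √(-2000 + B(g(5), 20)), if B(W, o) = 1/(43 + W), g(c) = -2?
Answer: 3*I*√373551/41 ≈ 44.721*I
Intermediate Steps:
√(-2000 + B(g(5), 20)) = √(-2000 + 1/(43 - 2)) = √(-2000 + 1/41) = √(-81999/41) = 3*I*√373551/41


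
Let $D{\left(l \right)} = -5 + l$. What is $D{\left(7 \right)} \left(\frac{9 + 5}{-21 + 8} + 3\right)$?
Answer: $\frac{50}{13} \approx 3.8462$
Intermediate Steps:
$D{\left(7 \right)} \left(\frac{9 + 5}{-21 + 8} + 3\right) = \left(-5 + 7\right) \left(\frac{9 + 5}{-21 + 8} + 3\right) = 2 \left(\frac{14}{-13} + 3\right) = 2 \left(14 \left(- \frac{1}{13}\right) + 3\right) = 2 \left(- \frac{14}{13} + 3\right) = 2 \cdot \frac{25}{13} = \frac{50}{13}$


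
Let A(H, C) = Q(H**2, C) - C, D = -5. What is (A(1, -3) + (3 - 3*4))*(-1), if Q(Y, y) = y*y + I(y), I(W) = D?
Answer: 2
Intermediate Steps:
I(W) = -5
Q(Y, y) = -5 + y**2 (Q(Y, y) = y*y - 5 = y**2 - 5 = -5 + y**2)
A(H, C) = -5 + C**2 - C (A(H, C) = (-5 + C**2) - C = -5 + C**2 - C)
(A(1, -3) + (3 - 3*4))*(-1) = ((-5 + (-3)**2 - 1*(-3)) + (3 - 3*4))*(-1) = ((-5 + 9 + 3) + (3 - 12))*(-1) = (7 - 9)*(-1) = -2*(-1) = 2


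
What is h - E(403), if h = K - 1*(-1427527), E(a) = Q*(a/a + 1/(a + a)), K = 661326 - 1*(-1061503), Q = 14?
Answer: 1269587819/403 ≈ 3.1503e+6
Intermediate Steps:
K = 1722829 (K = 661326 + 1061503 = 1722829)
E(a) = 14 + 7/a (E(a) = 14*(a/a + 1/(a + a)) = 14*(1 + 1/(2*a)) = 14 + 7/a)
h = 3150356 (h = 1722829 - 1*(-1427527) = 1722829 + 1427527 = 3150356)
h - E(403) = 3150356 - (14 + 7/403) = 3150356 - 1*5649/403 = 3150356 - 5649/403 = 1269587819/403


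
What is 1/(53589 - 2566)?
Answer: 1/51023 ≈ 1.9599e-5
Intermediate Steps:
1/(53589 - 2566) = 1/51023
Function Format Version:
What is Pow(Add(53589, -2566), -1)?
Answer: Rational(1, 51023) ≈ 1.9599e-5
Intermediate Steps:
Pow(Add(53589, -2566), -1) = Pow(51023, -1) = Rational(1, 51023)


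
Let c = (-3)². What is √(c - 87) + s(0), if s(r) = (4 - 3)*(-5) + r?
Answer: -5 + I*√78 ≈ -5.0 + 8.8318*I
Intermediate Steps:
c = 9
s(r) = -5 + r (s(r) = 1*(-5) + r = -5 + r)
√(c - 87) + s(0) = √(9 - 87) + (-5 + 0) = √(-78) - 5 = I*√78 - 5 = -5 + I*√78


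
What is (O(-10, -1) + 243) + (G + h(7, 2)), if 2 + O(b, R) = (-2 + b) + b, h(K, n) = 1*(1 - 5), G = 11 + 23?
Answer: 249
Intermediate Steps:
G = 34
h(K, n) = -4 (h(K, n) = 1*(-4) = -4)
O(b, R) = -4 + 2*b (O(b, R) = -2 + ((-2 + b) + b) = -2 + (-2 + 2*b) = -4 + 2*b)
(O(-10, -1) + 243) + (G + h(7, 2)) = ((-4 + 2*(-10)) + 243) + (34 - 4) = ((-4 - 20) + 243) + 30 = (-24 + 243) + 30 = 219 + 30 = 249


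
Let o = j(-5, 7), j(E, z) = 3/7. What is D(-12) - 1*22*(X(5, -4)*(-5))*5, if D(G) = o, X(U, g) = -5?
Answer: -19247/7 ≈ -2749.6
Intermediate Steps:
j(E, z) = 3/7 (j(E, z) = 3*(1/7) = 3/7)
o = 3/7 ≈ 0.42857
D(G) = 3/7
D(-12) - 1*22*(X(5, -4)*(-5))*5 = 3/7 - 1*22*-5*(-5)*5 = 3/7 - 22*25*5 = 3/7 - 22*125 = 3/7 - 1*2750 = 3/7 - 2750 = -19247/7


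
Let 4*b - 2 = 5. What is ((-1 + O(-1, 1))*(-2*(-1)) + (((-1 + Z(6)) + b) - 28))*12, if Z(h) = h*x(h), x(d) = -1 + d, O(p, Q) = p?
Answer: -15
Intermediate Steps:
b = 7/4 (b = 1/2 + (1/4)*5 = 1/2 + 5/4 = 7/4 ≈ 1.7500)
Z(h) = h*(-1 + h)
((-1 + O(-1, 1))*(-2*(-1)) + (((-1 + Z(6)) + b) - 28))*12 = ((-1 - 1)*(-2*(-1)) + (((-1 + 6*(-1 + 6)) + 7/4) - 28))*12 = (-2*2 + (((-1 + 6*5) + 7/4) - 28))*12 = (-4 + (((-1 + 30) + 7/4) - 28))*12 = (-4 + ((29 + 7/4) - 28))*12 = (-4 + (123/4 - 28))*12 = (-4 + 11/4)*12 = -5/4*12 = -15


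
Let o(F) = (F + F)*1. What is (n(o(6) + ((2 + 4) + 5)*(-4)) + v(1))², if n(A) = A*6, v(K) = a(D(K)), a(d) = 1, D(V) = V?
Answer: 36481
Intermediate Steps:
o(F) = 2*F (o(F) = (2*F)*1 = 2*F)
v(K) = 1
n(A) = 6*A
(n(o(6) + ((2 + 4) + 5)*(-4)) + v(1))² = (6*(2*6 + ((2 + 4) + 5)*(-4)) + 1)² = (6*(12 + (6 + 5)*(-4)) + 1)² = (6*(12 + 11*(-4)) + 1)² = (6*(12 - 44) + 1)² = (6*(-32) + 1)² = (-192 + 1)² = (-191)² = 36481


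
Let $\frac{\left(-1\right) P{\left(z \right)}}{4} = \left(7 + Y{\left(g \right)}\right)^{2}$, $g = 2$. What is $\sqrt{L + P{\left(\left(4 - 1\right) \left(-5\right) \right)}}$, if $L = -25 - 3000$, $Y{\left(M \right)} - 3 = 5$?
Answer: $5 i \sqrt{157} \approx 62.65 i$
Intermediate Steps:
$Y{\left(M \right)} = 8$ ($Y{\left(M \right)} = 3 + 5 = 8$)
$L = -3025$ ($L = -25 - 3000 = -3025$)
$P{\left(z \right)} = -900$ ($P{\left(z \right)} = - 4 \left(7 + 8\right)^{2} = - 4 \cdot 15^{2} = \left(-4\right) 225 = -900$)
$\sqrt{L + P{\left(\left(4 - 1\right) \left(-5\right) \right)}} = \sqrt{-3025 - 900} = \sqrt{-3925} = 5 i \sqrt{157}$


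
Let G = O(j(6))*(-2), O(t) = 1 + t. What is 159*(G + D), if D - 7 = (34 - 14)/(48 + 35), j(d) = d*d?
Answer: -881019/83 ≈ -10615.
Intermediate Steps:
j(d) = d**2
D = 601/83 (D = 7 + (34 - 14)/(48 + 35) = 7 + 20/83 = 601/83 ≈ 7.2410)
G = -74 (G = (1 + 6**2)*(-2) = (1 + 36)*(-2) = 37*(-2) = -74)
159*(G + D) = 159*(-74 + 601/83) = 159*(-5541/83) = -881019/83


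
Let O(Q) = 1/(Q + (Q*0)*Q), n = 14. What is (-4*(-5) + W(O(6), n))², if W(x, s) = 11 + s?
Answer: 2025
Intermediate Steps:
O(Q) = 1/Q (O(Q) = 1/(Q + 0*Q) = 1/(Q + 0) = 1/Q)
(-4*(-5) + W(O(6), n))² = (-4*(-5) + (11 + 14))² = (20 + 25)² = 45² = 2025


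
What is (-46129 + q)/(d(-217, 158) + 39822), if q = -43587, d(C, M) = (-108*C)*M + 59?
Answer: -89716/3742769 ≈ -0.023970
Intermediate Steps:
d(C, M) = 59 - 108*C*M (d(C, M) = -108*C*M + 59 = 59 - 108*C*M)
(-46129 + q)/(d(-217, 158) + 39822) = (-46129 - 43587)/((59 - 108*(-217)*158) + 39822) = -89716/((59 + 3702888) + 39822) = -89716/(3702947 + 39822) = -89716/3742769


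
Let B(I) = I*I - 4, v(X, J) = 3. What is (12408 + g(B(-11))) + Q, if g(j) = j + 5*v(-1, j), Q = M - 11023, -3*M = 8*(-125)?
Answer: 5551/3 ≈ 1850.3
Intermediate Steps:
M = 1000/3 (M = -8*(-125)/3 = -⅓*(-1000) = 1000/3 ≈ 333.33)
B(I) = -4 + I² (B(I) = I² - 4 = -4 + I²)
Q = -32069/3 (Q = 1000/3 - 11023 = -32069/3 ≈ -10690.)
g(j) = 15 + j (g(j) = j + 5*3 = j + 15 = 15 + j)
(12408 + g(B(-11))) + Q = (12408 + (15 + (-4 + (-11)²))) - 32069/3 = (12408 + (15 + (-4 + 121))) - 32069/3 = (12408 + (15 + 117)) - 32069/3 = (12408 + 132) - 32069/3 = 12540 - 32069/3 = 5551/3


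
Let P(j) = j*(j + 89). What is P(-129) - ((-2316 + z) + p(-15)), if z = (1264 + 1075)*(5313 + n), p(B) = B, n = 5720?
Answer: -25798696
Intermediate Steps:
P(j) = j*(89 + j)
z = 25806187 (z = (1264 + 1075)*(5313 + 5720) = 2339*11033 = 25806187)
P(-129) - ((-2316 + z) + p(-15)) = -129*(89 - 129) - ((-2316 + 25806187) - 15) = -129*(-40) - (25803871 - 15) = 5160 - 1*25803856 = 5160 - 25803856 = -25798696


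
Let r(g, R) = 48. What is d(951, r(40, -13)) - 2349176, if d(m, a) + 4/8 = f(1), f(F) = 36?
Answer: -4698281/2 ≈ -2.3491e+6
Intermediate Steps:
d(m, a) = 71/2 (d(m, a) = -½ + 36 = 71/2)
d(951, r(40, -13)) - 2349176 = 71/2 - 2349176 = -4698281/2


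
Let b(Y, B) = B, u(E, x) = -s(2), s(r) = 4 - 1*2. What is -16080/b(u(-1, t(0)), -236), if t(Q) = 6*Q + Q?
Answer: 4020/59 ≈ 68.136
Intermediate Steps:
s(r) = 2 (s(r) = 4 - 2 = 2)
t(Q) = 7*Q
u(E, x) = -2 (u(E, x) = -1*2 = -2)
-16080/b(u(-1, t(0)), -236) = -16080/(-236) = -16080*(-1/236) = 4020/59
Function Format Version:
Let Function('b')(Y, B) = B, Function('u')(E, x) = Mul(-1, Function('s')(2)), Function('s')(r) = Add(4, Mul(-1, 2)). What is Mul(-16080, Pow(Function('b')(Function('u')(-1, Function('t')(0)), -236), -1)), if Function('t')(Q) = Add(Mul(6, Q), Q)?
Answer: Rational(4020, 59) ≈ 68.136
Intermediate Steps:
Function('s')(r) = 2 (Function('s')(r) = Add(4, -2) = 2)
Function('t')(Q) = Mul(7, Q)
Function('u')(E, x) = -2 (Function('u')(E, x) = Mul(-1, 2) = -2)
Mul(-16080, Pow(Function('b')(Function('u')(-1, Function('t')(0)), -236), -1)) = Mul(-16080, Pow(-236, -1)) = Mul(-16080, Rational(-1, 236)) = Rational(4020, 59)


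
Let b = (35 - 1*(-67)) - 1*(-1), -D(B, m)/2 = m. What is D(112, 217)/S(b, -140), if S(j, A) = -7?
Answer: 62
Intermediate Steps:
D(B, m) = -2*m
b = 103 (b = (35 + 67) + 1 = 102 + 1 = 103)
D(112, 217)/S(b, -140) = -2*217/(-7) = -434*(-⅐) = 62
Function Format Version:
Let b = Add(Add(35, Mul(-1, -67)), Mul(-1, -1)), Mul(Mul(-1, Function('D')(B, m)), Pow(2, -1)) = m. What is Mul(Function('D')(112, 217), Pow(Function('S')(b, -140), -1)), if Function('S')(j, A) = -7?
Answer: 62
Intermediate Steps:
Function('D')(B, m) = Mul(-2, m)
b = 103 (b = Add(Add(35, 67), 1) = Add(102, 1) = 103)
Mul(Function('D')(112, 217), Pow(Function('S')(b, -140), -1)) = Mul(Mul(-2, 217), Pow(-7, -1)) = Mul(-434, Rational(-1, 7)) = 62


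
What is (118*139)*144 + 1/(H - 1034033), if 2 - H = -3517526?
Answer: 5865737038561/2483495 ≈ 2.3619e+6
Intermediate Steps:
H = 3517528 (H = 2 - 1*(-3517526) = 2 + 3517526 = 3517528)
(118*139)*144 + 1/(H - 1034033) = (118*139)*144 + 1/(3517528 - 1034033) = 16402*144 + 1/2483495 = 2361888 + 1/2483495 = 5865737038561/2483495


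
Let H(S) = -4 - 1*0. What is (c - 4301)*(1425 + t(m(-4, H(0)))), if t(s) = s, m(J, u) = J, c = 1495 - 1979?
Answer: -6799485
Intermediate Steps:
c = -484
H(S) = -4 (H(S) = -4 + 0 = -4)
(c - 4301)*(1425 + t(m(-4, H(0)))) = (-484 - 4301)*(1425 - 4) = -4785*1421 = -6799485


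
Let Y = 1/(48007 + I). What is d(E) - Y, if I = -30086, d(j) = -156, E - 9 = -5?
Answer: -2795677/17921 ≈ -156.00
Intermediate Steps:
E = 4 (E = 9 - 5 = 4)
Y = 1/17921 (Y = 1/(48007 - 30086) = 1/17921 ≈ 5.5800e-5)
d(E) - Y = -156 - 1*1/17921 = -156 - 1/17921 = -2795677/17921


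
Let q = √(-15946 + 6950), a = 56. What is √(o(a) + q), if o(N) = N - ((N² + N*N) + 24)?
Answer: √(-6240 + 2*I*√2249) ≈ 0.6003 + 78.996*I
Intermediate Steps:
q = 2*I*√2249 (q = √(-8996) = 2*I*√2249 ≈ 94.847*I)
o(N) = -24 + N - 2*N² (o(N) = N - ((N² + N²) + 24) = N - (2*N² + 24) = N - (24 + 2*N²) = N + (-24 - 2*N²) = -24 + N - 2*N²)
√(o(a) + q) = √((-24 + 56 - 2*56²) + 2*I*√2249) = √((-24 + 56 - 2*3136) + 2*I*√2249) = √((-24 + 56 - 6272) + 2*I*√2249) = √(-6240 + 2*I*√2249)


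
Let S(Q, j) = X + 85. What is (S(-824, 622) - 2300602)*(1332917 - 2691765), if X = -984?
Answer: 3127390030848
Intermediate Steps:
S(Q, j) = -899 (S(Q, j) = -984 + 85 = -899)
(S(-824, 622) - 2300602)*(1332917 - 2691765) = (-899 - 2300602)*(1332917 - 2691765) = -2301501*(-1358848) = 3127390030848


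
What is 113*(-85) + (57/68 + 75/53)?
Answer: -34608299/3604 ≈ -9602.8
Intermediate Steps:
113*(-85) + (57/68 + 75/53) = -9605 + (57*(1/68) + 75*(1/53)) = -9605 + (57/68 + 75/53) = -9605 + 8121/3604 = -34608299/3604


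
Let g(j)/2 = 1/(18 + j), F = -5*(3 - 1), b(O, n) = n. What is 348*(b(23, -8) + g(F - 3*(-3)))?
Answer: -46632/17 ≈ -2743.1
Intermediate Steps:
F = -10 (F = -5*2 = -10)
g(j) = 2/(18 + j)
348*(b(23, -8) + g(F - 3*(-3))) = 348*(-8 + 2/(18 + (-10 - 3*(-3)))) = 348*(-8 + 2/(18 + (-10 + 9))) = 348*(-8 + 2/(18 - 1)) = 348*(-8 + 2/17) = 348*(-134/17) = -46632/17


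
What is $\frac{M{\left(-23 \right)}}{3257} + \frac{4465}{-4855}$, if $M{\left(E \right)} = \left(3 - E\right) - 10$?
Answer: $- \frac{2892965}{3162547} \approx -0.91476$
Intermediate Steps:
$M{\left(E \right)} = -7 - E$ ($M{\left(E \right)} = \left(3 - E\right) - 10 = -7 - E$)
$\frac{M{\left(-23 \right)}}{3257} + \frac{4465}{-4855} = \frac{-7 - -23}{3257} + \frac{4465}{-4855} = \left(-7 + 23\right) \frac{1}{3257} + 4465 \left(- \frac{1}{4855}\right) = 16 \cdot \frac{1}{3257} - \frac{893}{971} = \frac{16}{3257} - \frac{893}{971} = - \frac{2892965}{3162547}$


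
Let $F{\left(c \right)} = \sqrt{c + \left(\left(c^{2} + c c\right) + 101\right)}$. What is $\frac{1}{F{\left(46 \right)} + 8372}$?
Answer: $\frac{8372}{70086005} - \frac{\sqrt{4379}}{70086005} \approx 0.00011851$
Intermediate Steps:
$F{\left(c \right)} = \sqrt{101 + c + 2 c^{2}}$ ($F{\left(c \right)} = \sqrt{c + \left(\left(c^{2} + c^{2}\right) + 101\right)} = \sqrt{c + \left(2 c^{2} + 101\right)} = \sqrt{c + \left(101 + 2 c^{2}\right)} = \sqrt{101 + c + 2 c^{2}}$)
$\frac{1}{F{\left(46 \right)} + 8372} = \frac{1}{\sqrt{101 + 46 + 2 \cdot 46^{2}} + 8372} = \frac{1}{\sqrt{101 + 46 + 2 \cdot 2116} + 8372} = \frac{1}{\sqrt{101 + 46 + 4232} + 8372} = \frac{1}{\sqrt{4379} + 8372} = \frac{1}{8372 + \sqrt{4379}}$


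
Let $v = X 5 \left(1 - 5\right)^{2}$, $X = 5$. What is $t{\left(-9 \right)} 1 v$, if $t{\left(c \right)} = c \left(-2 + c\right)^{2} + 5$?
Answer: $-433600$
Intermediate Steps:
$t{\left(c \right)} = 5 + c \left(-2 + c\right)^{2}$
$v = 400$ ($v = 5 \cdot 5 \left(1 - 5\right)^{2} = 25 \left(-4\right)^{2} = 25 \cdot 16 = 400$)
$t{\left(-9 \right)} 1 v = \left(5 - 9 \left(-2 - 9\right)^{2}\right) 1 \cdot 400 = \left(5 - 9 \left(-11\right)^{2}\right) 1 \cdot 400 = \left(5 - 1089\right) 1 \cdot 400 = \left(-1084\right) 1 \cdot 400 = \left(-1084\right) 400 = -433600$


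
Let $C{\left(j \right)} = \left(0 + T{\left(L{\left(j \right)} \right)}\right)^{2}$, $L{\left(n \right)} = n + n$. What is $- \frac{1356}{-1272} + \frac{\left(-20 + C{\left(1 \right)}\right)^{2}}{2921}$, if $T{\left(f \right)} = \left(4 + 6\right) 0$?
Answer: $\frac{372473}{309626} \approx 1.203$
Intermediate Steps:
$L{\left(n \right)} = 2 n$
$T{\left(f \right)} = 0$ ($T{\left(f \right)} = 10 \cdot 0 = 0$)
$C{\left(j \right)} = 0$ ($C{\left(j \right)} = \left(0 + 0\right)^{2} = 0^{2} = 0$)
$- \frac{1356}{-1272} + \frac{\left(-20 + C{\left(1 \right)}\right)^{2}}{2921} = - \frac{1356}{-1272} + \frac{\left(-20 + 0\right)^{2}}{2921} = \left(-1356\right) \left(- \frac{1}{1272}\right) + \left(-20\right)^{2} \cdot \frac{1}{2921} = \frac{113}{106} + 400 \cdot \frac{1}{2921} = \frac{113}{106} + \frac{400}{2921} = \frac{372473}{309626}$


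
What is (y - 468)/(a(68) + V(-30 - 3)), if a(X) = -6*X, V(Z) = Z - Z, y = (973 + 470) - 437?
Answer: -269/204 ≈ -1.3186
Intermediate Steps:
y = 1006 (y = 1443 - 437 = 1006)
V(Z) = 0
(y - 468)/(a(68) + V(-30 - 3)) = (1006 - 468)/(-6*68 + 0) = 538/(-408 + 0) = 538/(-408) = 538*(-1/408) = -269/204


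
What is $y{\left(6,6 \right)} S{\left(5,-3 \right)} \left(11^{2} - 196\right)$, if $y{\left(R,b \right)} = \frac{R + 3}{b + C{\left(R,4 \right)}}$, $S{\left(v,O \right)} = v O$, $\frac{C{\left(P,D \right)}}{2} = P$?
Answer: $\frac{1125}{2} \approx 562.5$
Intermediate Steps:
$C{\left(P,D \right)} = 2 P$
$S{\left(v,O \right)} = O v$
$y{\left(R,b \right)} = \frac{3 + R}{b + 2 R}$ ($y{\left(R,b \right)} = \frac{R + 3}{b + 2 R} = \frac{3 + R}{b + 2 R}$)
$y{\left(6,6 \right)} S{\left(5,-3 \right)} \left(11^{2} - 196\right) = \frac{3 + 6}{6 + 2 \cdot 6} \left(\left(-3\right) 5\right) \left(11^{2} - 196\right) = \frac{1}{6 + 12} \cdot 9 \left(-15\right) \left(121 - 196\right) = \frac{1}{18} \cdot 9 \left(-15\right) \left(-75\right) = \frac{1}{2} \left(-15\right) \left(-75\right) = \left(- \frac{15}{2}\right) \left(-75\right) = \frac{1125}{2}$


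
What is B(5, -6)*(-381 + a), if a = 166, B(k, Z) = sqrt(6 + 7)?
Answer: -215*sqrt(13) ≈ -775.19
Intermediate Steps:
B(k, Z) = sqrt(13)
B(5, -6)*(-381 + a) = sqrt(13)*(-381 + 166) = sqrt(13)*(-215) = -215*sqrt(13)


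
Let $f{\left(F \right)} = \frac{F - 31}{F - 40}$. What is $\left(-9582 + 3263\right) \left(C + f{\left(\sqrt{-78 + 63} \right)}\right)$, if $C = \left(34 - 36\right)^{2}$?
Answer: $- \frac{9750217}{323} + \frac{56871 i \sqrt{15}}{1615} \approx -30186.0 + 136.38 i$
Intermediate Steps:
$C = 4$ ($C = \left(-2\right)^{2} = 4$)
$f{\left(F \right)} = \frac{-31 + F}{-40 + F}$
$\left(-9582 + 3263\right) \left(C + f{\left(\sqrt{-78 + 63} \right)}\right) = \left(-9582 + 3263\right) \left(4 + \frac{-31 + \sqrt{-78 + 63}}{-40 + \sqrt{-78 + 63}}\right) = - 6319 \left(4 + \frac{-31 + \sqrt{-15}}{-40 + \sqrt{-15}}\right) = - 6319 \left(4 + \frac{-31 + i \sqrt{15}}{-40 + i \sqrt{15}}\right) = -25276 - \frac{6319 \left(-31 + i \sqrt{15}\right)}{-40 + i \sqrt{15}}$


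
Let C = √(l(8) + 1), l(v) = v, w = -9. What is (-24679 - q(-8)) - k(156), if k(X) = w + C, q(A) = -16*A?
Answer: -24801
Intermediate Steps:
C = 3 (C = √(8 + 1) = √9 = 3)
k(X) = -6 (k(X) = -9 + 3 = -6)
(-24679 - q(-8)) - k(156) = (-24679 - (-16)*(-8)) - 1*(-6) = (-24679 - 1*128) + 6 = (-24679 - 128) + 6 = -24807 + 6 = -24801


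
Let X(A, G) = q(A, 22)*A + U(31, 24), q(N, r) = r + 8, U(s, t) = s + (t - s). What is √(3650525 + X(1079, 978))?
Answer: √3682919 ≈ 1919.1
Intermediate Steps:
U(s, t) = t
q(N, r) = 8 + r
X(A, G) = 24 + 30*A (X(A, G) = (8 + 22)*A + 24 = 30*A + 24 = 24 + 30*A)
√(3650525 + X(1079, 978)) = √(3650525 + (24 + 30*1079)) = √(3650525 + (24 + 32370)) = √(3650525 + 32394) = √3682919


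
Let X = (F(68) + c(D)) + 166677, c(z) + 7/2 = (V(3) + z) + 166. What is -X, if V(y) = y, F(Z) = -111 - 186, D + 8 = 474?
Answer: -334023/2 ≈ -1.6701e+5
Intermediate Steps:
D = 466 (D = -8 + 474 = 466)
F(Z) = -297
c(z) = 331/2 + z (c(z) = -7/2 + ((3 + z) + 166) = -7/2 + (169 + z) = 331/2 + z)
X = 334023/2 (X = (-297 + (331/2 + 466)) + 166677 = (-297 + 1263/2) + 166677 = 669/2 + 166677 = 334023/2 ≈ 1.6701e+5)
-X = -1*334023/2 = -334023/2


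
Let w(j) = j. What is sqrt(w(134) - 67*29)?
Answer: 3*I*sqrt(201) ≈ 42.532*I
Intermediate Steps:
sqrt(w(134) - 67*29) = sqrt(134 - 67*29) = sqrt(134 - 1943) = sqrt(-1809) = 3*I*sqrt(201)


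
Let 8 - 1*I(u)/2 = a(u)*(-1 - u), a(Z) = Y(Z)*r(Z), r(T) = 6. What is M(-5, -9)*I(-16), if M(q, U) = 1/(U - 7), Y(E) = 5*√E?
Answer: -1 + 225*I ≈ -1.0 + 225.0*I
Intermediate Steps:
M(q, U) = 1/(-7 + U)
a(Z) = 30*√Z (a(Z) = (5*√Z)*6 = 30*√Z)
I(u) = 16 - 60*√u*(-1 - u) (I(u) = 16 - 2*30*√u*(-1 - u) = 16 - 60*√u*(-1 - u))
M(-5, -9)*I(-16) = (16 + 60*√(-16) + 60*(-16)^(3/2))/(-7 - 9) = (16 + 60*(4*I) + 60*(-64*I))/(-16) = -(16 + 240*I - 3840*I)/16 = -(16 - 3600*I)/16 = -1 + 225*I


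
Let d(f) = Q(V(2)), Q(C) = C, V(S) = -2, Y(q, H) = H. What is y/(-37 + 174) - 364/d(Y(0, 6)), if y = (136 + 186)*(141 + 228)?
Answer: 143752/137 ≈ 1049.3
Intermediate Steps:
d(f) = -2
y = 118818 (y = 322*369 = 118818)
y/(-37 + 174) - 364/d(Y(0, 6)) = 118818/(-37 + 174) - 364/(-2) = 118818/137 - 364*(-½) = 118818*(1/137) + 182 = 118818/137 + 182 = 143752/137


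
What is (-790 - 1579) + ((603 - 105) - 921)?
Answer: -2792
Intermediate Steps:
(-790 - 1579) + ((603 - 105) - 921) = -2369 + (498 - 921) = -2369 - 423 = -2792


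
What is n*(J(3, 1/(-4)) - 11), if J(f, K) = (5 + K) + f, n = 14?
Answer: -91/2 ≈ -45.500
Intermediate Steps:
J(f, K) = 5 + K + f
n*(J(3, 1/(-4)) - 11) = 14*((5 + 1/(-4) + 3) - 11) = 14*((5 - 1/4 + 3) - 11) = 14*(31/4 - 11) = 14*(-13/4) = -91/2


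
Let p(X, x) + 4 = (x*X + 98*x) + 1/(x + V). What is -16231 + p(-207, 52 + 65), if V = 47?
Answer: -4754031/164 ≈ -28988.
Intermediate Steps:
p(X, x) = -4 + 1/(47 + x) + 98*x + X*x (p(X, x) = -4 + ((x*X + 98*x) + 1/(x + 47)) = -4 + ((X*x + 98*x) + 1/(47 + x)) = -4 + ((98*x + X*x) + 1/(47 + x)) = -4 + (1/(47 + x) + 98*x + X*x) = -4 + 1/(47 + x) + 98*x + X*x)
-16231 + p(-207, 52 + 65) = -16231 + (-187 + 98*(52 + 65)**2 + 4602*(52 + 65) - 207*(52 + 65)**2 + 47*(-207)*(52 + 65))/(47 + (52 + 65)) = -16231 + (-187 + 98*117**2 + 4602*117 - 207*117**2 + 47*(-207)*117)/(47 + 117) = -16231 + (-187 + 98*13689 + 538434 - 207*13689 - 1138293)/164 = -16231 + (-187 + 1341522 + 538434 - 2833623 - 1138293)/164 = -16231 + (1/164)*(-2092147) = -16231 - 2092147/164 = -4754031/164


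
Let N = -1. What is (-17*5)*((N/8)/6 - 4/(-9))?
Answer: -5185/144 ≈ -36.007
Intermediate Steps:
(-17*5)*((N/8)/6 - 4/(-9)) = (-17*5)*(-1/8/6 - 4/(-9)) = -85*(-1*⅛*(⅙) - 4*(-⅑)) = -85*(-⅛*⅙ + 4/9) = -85*(-1/48 + 4/9) = -85*61/144 = -5185/144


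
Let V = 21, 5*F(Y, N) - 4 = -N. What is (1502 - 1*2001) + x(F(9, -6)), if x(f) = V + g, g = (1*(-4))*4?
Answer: -494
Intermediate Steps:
F(Y, N) = ⅘ - N/5 (F(Y, N) = ⅘ + (-N)/5 = ⅘ - N/5)
g = -16 (g = -4*4 = -16)
x(f) = 5 (x(f) = 21 - 16 = 5)
(1502 - 1*2001) + x(F(9, -6)) = (1502 - 1*2001) + 5 = (1502 - 2001) + 5 = -499 + 5 = -494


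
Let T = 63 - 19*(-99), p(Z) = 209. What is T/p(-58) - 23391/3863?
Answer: 2620953/807367 ≈ 3.2463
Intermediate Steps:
T = 1944 (T = 63 + 1881 = 1944)
T/p(-58) - 23391/3863 = 1944/209 - 23391/3863 = 2620953/807367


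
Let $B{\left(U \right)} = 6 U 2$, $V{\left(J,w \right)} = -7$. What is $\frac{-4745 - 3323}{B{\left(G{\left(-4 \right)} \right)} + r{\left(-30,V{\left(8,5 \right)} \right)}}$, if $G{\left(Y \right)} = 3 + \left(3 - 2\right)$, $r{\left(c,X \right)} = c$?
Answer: $- \frac{4034}{9} \approx -448.22$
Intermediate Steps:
$G{\left(Y \right)} = 4$ ($G{\left(Y \right)} = 3 + 1 = 4$)
$B{\left(U \right)} = 12 U$
$\frac{-4745 - 3323}{B{\left(G{\left(-4 \right)} \right)} + r{\left(-30,V{\left(8,5 \right)} \right)}} = \frac{-4745 - 3323}{12 \cdot 4 - 30} = - \frac{8068}{48 - 30} = - \frac{8068}{18} = \left(-8068\right) \frac{1}{18} = - \frac{4034}{9}$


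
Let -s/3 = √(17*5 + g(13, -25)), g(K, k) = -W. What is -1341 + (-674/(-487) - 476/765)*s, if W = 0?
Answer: -1341 - 16694*√85/7305 ≈ -1362.1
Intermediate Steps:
g(K, k) = 0 (g(K, k) = -1*0 = 0)
s = -3*√85 (s = -3*√(17*5 + 0) = -3*√(85 + 0) = -3*√85 ≈ -27.659)
-1341 + (-674/(-487) - 476/765)*s = -1341 + (-674/(-487) - 476/765)*(-3*√85) = -1341 + (-674*(-1/487) - 476*1/765)*(-3*√85) = -1341 + (674/487 - 28/45)*(-3*√85) = -1341 + 16694*(-3*√85)/21915 = -1341 - 16694*√85/7305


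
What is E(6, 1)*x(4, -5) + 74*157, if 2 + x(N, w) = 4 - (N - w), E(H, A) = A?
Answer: 11611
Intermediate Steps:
x(N, w) = 2 + w - N (x(N, w) = -2 + (4 - (N - w)) = -2 + (4 + (w - N)) = -2 + (4 + w - N) = 2 + w - N)
E(6, 1)*x(4, -5) + 74*157 = 1*(2 - 5 - 1*4) + 74*157 = 1*(2 - 5 - 4) + 11618 = 1*(-7) + 11618 = -7 + 11618 = 11611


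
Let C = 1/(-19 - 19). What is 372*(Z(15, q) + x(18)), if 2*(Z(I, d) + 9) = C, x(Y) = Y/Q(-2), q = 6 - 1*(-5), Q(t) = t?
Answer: -127317/19 ≈ -6700.9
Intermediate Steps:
q = 11 (q = 6 + 5 = 11)
x(Y) = -Y/2 (x(Y) = Y/(-2) = Y*(-½) = -Y/2)
C = -1/38 (C = 1/(-38) = -1/38 ≈ -0.026316)
Z(I, d) = -685/76 (Z(I, d) = -9 + (½)*(-1/38) = -9 - 1/76 = -685/76)
372*(Z(15, q) + x(18)) = 372*(-685/76 - ½*18) = 372*(-685/76 - 9) = 372*(-1369/76) = -127317/19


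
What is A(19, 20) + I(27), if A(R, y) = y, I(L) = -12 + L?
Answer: 35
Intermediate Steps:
A(19, 20) + I(27) = 20 + (-12 + 27) = 20 + 15 = 35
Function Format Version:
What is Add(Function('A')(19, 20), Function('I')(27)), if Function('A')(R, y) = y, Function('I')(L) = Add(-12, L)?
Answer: 35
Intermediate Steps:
Add(Function('A')(19, 20), Function('I')(27)) = Add(20, Add(-12, 27)) = Add(20, 15) = 35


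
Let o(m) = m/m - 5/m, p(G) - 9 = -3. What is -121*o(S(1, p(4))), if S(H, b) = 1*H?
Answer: 484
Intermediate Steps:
p(G) = 6 (p(G) = 9 - 3 = 6)
S(H, b) = H
o(m) = 1 - 5/m
-121*o(S(1, p(4))) = -121*(-5 + 1)/1 = -121*(-4) = 484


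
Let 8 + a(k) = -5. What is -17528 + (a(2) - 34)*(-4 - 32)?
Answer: -15836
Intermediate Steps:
a(k) = -13 (a(k) = -8 - 5 = -13)
-17528 + (a(2) - 34)*(-4 - 32) = -17528 + (-13 - 34)*(-4 - 32) = -17528 - 47*(-36) = -17528 + 1692 = -15836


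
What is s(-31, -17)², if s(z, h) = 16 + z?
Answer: 225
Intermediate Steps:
s(-31, -17)² = (16 - 31)² = (-15)² = 225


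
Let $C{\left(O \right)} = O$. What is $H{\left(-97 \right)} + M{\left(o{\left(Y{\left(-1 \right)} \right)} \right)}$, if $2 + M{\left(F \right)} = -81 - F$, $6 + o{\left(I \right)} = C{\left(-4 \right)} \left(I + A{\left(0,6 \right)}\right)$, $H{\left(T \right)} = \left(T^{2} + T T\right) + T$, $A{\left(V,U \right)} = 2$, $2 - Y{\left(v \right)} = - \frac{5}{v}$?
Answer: $18640$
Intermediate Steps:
$Y{\left(v \right)} = 2 + \frac{5}{v}$ ($Y{\left(v \right)} = 2 - - \frac{5}{v} = 2 + \frac{5}{v}$)
$H{\left(T \right)} = T + 2 T^{2}$ ($H{\left(T \right)} = \left(T^{2} + T^{2}\right) + T = 2 T^{2} + T = T + 2 T^{2}$)
$o{\left(I \right)} = -14 - 4 I$ ($o{\left(I \right)} = -6 - 4 \left(I + 2\right) = -6 - 4 \left(2 + I\right) = -6 - \left(8 + 4 I\right) = -14 - 4 I$)
$M{\left(F \right)} = -83 - F$ ($M{\left(F \right)} = -2 - \left(81 + F\right) = -83 - F$)
$H{\left(-97 \right)} + M{\left(o{\left(Y{\left(-1 \right)} \right)} \right)} = - 97 \left(1 + 2 \left(-97\right)\right) - \left(69 - 4 \left(2 + \frac{5}{-1}\right)\right) = - 97 \left(1 - 194\right) - \left(69 - 4 \left(2 + 5 \left(-1\right)\right)\right) = \left(-97\right) \left(-193\right) - \left(69 - 4 \left(2 - 5\right)\right) = 18721 - \left(69 + 12\right) = 18721 - 81 = 18640$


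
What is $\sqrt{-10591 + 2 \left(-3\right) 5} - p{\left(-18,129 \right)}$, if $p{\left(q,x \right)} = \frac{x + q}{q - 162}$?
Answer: $\frac{37}{60} + i \sqrt{10621} \approx 0.61667 + 103.06 i$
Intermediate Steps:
$p{\left(q,x \right)} = \frac{q + x}{-162 + q}$
$\sqrt{-10591 + 2 \left(-3\right) 5} - p{\left(-18,129 \right)} = \sqrt{-10591 + 2 \left(-3\right) 5} - \frac{-18 + 129}{-162 - 18} = \sqrt{-10591 - 30} - \frac{1}{-180} \cdot 111 = \sqrt{-10591 - 30} - \left(- \frac{1}{180}\right) 111 = \sqrt{-10621} - - \frac{37}{60} = i \sqrt{10621} + \frac{37}{60} = \frac{37}{60} + i \sqrt{10621}$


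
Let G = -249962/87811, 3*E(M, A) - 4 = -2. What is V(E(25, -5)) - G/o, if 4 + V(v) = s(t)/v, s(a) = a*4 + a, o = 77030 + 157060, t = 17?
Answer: 2538626358227/20555676990 ≈ 123.50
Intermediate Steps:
E(M, A) = ⅔ (E(M, A) = 4/3 + (⅓)*(-2) = 4/3 - ⅔ = ⅔)
o = 234090
s(a) = 5*a (s(a) = 4*a + a = 5*a)
V(v) = -4 + 85/v (V(v) = -4 + (5*17)/v = -4 + 85/v)
G = -249962/87811 (G = -249962*1/87811 = -249962/87811 ≈ -2.8466)
V(E(25, -5)) - G/o = (-4 + 85/(⅔)) - (-249962)/(87811*234090) = (-4 + 85*(3/2)) - (-249962)/(87811*234090) = (-4 + 255/2) - 1*(-124981/10277838495) = 247/2 + 124981/10277838495 = 2538626358227/20555676990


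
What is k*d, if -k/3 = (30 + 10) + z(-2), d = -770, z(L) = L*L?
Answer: 101640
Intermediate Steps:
z(L) = L²
k = -132 (k = -3*((30 + 10) + (-2)²) = -3*(40 + 4) = -3*44 = -132)
k*d = -132*(-770) = 101640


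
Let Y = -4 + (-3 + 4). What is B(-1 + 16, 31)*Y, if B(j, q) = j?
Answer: -45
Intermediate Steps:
Y = -3 (Y = -4 + 1 = -3)
B(-1 + 16, 31)*Y = (-1 + 16)*(-3) = 15*(-3) = -45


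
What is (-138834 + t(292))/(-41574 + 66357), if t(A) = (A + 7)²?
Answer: -49433/24783 ≈ -1.9946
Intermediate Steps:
t(A) = (7 + A)²
(-138834 + t(292))/(-41574 + 66357) = (-138834 + (7 + 292)²)/(-41574 + 66357) = (-138834 + 299²)/24783 = (-138834 + 89401)*(1/24783) = -49433*1/24783 = -49433/24783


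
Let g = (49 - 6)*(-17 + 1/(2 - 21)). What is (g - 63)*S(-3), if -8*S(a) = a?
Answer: -45387/152 ≈ -298.60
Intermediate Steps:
S(a) = -a/8
g = -13932/19 (g = 43*(-17 + 1/(-19)) = 43*(-17 - 1/19) = 43*(-324/19) = -13932/19 ≈ -733.26)
(g - 63)*S(-3) = (-13932/19 - 63)*(-1/8*(-3)) = -15129/19*3/8 = -45387/152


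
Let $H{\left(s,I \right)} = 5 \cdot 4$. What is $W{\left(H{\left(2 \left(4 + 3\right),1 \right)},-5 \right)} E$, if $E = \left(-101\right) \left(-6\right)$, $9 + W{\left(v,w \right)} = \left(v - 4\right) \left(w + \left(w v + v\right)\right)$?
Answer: $-829614$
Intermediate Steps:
$H{\left(s,I \right)} = 20$
$W{\left(v,w \right)} = -9 + \left(-4 + v\right) \left(v + w + v w\right)$ ($W{\left(v,w \right)} = -9 + \left(v - 4\right) \left(w + \left(w v + v\right)\right) = -9 + \left(-4 + v\right) \left(w + \left(v w + v\right)\right) = -9 + \left(-4 + v\right) \left(w + \left(v + v w\right)\right) = -9 + \left(-4 + v\right) \left(v + w + v w\right)$)
$E = 606$
$W{\left(H{\left(2 \left(4 + 3\right),1 \right)},-5 \right)} E = \left(-9 + 20^{2} - 80 - -20 - 5 \cdot 20^{2} - 60 \left(-5\right)\right) 606 = \left(-9 + 400 - 80 + 20 - 2000 + 300\right) 606 = \left(-1369\right) 606 = -829614$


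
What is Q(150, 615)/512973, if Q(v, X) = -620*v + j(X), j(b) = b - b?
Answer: -31000/170991 ≈ -0.18130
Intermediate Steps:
j(b) = 0
Q(v, X) = -620*v (Q(v, X) = -620*v + 0 = -620*v)
Q(150, 615)/512973 = -620*150/512973 = -93000*1/512973 = -31000/170991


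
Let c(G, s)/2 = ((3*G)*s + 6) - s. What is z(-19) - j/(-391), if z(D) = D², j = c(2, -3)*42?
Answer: 140395/391 ≈ 359.07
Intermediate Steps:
c(G, s) = 12 - 2*s + 6*G*s (c(G, s) = 2*(((3*G)*s + 6) - s) = 2*((3*G*s + 6) - s) = 2*((6 + 3*G*s) - s) = 2*(6 - s + 3*G*s) = 12 - 2*s + 6*G*s)
j = -756 (j = (12 - 2*(-3) + 6*2*(-3))*42 = (12 + 6 - 36)*42 = -18*42 = -756)
z(-19) - j/(-391) = (-19)² - (-756)/(-391) = 361 - (-756)*(-1)/391 = 361 - 1*756/391 = 361 - 756/391 = 140395/391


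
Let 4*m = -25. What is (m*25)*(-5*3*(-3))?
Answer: -28125/4 ≈ -7031.3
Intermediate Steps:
m = -25/4 (m = (1/4)*(-25) = -25/4 ≈ -6.2500)
(m*25)*(-5*3*(-3)) = (-25/4*25)*(-5*3*(-3)) = -(-9375)*(-3)/4 = -625/4*45 = -28125/4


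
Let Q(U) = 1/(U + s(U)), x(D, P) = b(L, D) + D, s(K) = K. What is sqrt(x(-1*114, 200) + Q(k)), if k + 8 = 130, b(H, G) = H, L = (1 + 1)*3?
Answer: I*sqrt(1607411)/122 ≈ 10.392*I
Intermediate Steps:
L = 6 (L = 2*3 = 6)
x(D, P) = 6 + D
k = 122 (k = -8 + 130 = 122)
Q(U) = 1/(2*U) (Q(U) = 1/(U + U) = 1/(2*U))
sqrt(x(-1*114, 200) + Q(k)) = sqrt((6 - 1*114) + (1/2)/122) = sqrt((6 - 114) + (1/2)*(1/122)) = sqrt(-108 + 1/244) = sqrt(-26351/244) = I*sqrt(1607411)/122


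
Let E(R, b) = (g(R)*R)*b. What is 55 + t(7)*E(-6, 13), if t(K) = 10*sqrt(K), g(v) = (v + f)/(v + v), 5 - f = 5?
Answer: 55 - 390*sqrt(7) ≈ -976.84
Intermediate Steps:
f = 0 (f = 5 - 1*5 = 5 - 5 = 0)
g(v) = 1/2 (g(v) = (v + 0)/(v + v) = v/((2*v)) = v*(1/(2*v)) = 1/2)
E(R, b) = R*b/2 (E(R, b) = (R/2)*b = R*b/2)
55 + t(7)*E(-6, 13) = 55 + (10*sqrt(7))*((1/2)*(-6)*13) = 55 + (10*sqrt(7))*(-39) = 55 - 390*sqrt(7)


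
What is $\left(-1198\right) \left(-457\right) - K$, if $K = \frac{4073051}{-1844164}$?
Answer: $\frac{1009658044755}{1844164} \approx 5.4749 \cdot 10^{5}$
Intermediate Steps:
$K = - \frac{4073051}{1844164}$ ($K = 4073051 \left(- \frac{1}{1844164}\right) = - \frac{4073051}{1844164} \approx -2.2086$)
$\left(-1198\right) \left(-457\right) - K = \left(-1198\right) \left(-457\right) - - \frac{4073051}{1844164} = 547486 + \frac{4073051}{1844164} = \frac{1009658044755}{1844164}$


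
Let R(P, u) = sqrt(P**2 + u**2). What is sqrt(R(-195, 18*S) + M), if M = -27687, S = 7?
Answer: sqrt(-27687 + 3*sqrt(5989)) ≈ 165.7*I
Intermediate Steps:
sqrt(R(-195, 18*S) + M) = sqrt(sqrt((-195)**2 + (18*7)**2) - 27687) = sqrt(sqrt(38025 + 126**2) - 27687) = sqrt(sqrt(38025 + 15876) - 27687) = sqrt(sqrt(53901) - 27687) = sqrt(3*sqrt(5989) - 27687) = sqrt(-27687 + 3*sqrt(5989))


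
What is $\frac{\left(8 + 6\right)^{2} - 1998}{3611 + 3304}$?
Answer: $- \frac{1802}{6915} \approx -0.26059$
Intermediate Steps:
$\frac{\left(8 + 6\right)^{2} - 1998}{3611 + 3304} = \frac{14^{2} - 1998}{6915} = \left(196 - 1998\right) \frac{1}{6915} = \left(-1802\right) \frac{1}{6915} = - \frac{1802}{6915}$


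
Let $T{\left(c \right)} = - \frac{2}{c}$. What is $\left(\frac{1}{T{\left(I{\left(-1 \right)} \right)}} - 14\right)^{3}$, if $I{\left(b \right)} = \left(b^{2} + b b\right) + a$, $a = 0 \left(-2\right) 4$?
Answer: $-3375$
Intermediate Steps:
$a = 0$ ($a = 0 \cdot 4 = 0$)
$I{\left(b \right)} = 2 b^{2}$ ($I{\left(b \right)} = \left(b^{2} + b b\right) + 0 = \left(b^{2} + b^{2}\right) + 0 = 2 b^{2} + 0 = 2 b^{2}$)
$\left(\frac{1}{T{\left(I{\left(-1 \right)} \right)}} - 14\right)^{3} = \left(\frac{1}{\left(-2\right) \frac{1}{2 \left(-1\right)^{2}}} - 14\right)^{3} = \left(\frac{1}{\left(-2\right) \frac{1}{2 \cdot 1}} - 14\right)^{3} = \left(\frac{1}{\left(-2\right) \frac{1}{2}} - 14\right)^{3} = \left(\frac{1}{-1} - 14\right)^{3} = \left(-1 - 14\right)^{3} = \left(-15\right)^{3} = -3375$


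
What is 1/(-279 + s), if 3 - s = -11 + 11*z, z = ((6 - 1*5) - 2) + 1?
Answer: -1/265 ≈ -0.0037736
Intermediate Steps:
z = 0 (z = ((6 - 5) - 2) + 1 = (1 - 2) + 1 = -1 + 1 = 0)
s = 14 (s = 3 - (-11 + 11*0) = 3 - (-11 + 0) = 3 - 1*(-11) = 3 + 11 = 14)
1/(-279 + s) = 1/(-279 + 14) = 1/(-265) = -1/265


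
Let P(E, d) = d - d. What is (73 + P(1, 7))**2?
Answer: 5329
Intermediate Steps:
P(E, d) = 0
(73 + P(1, 7))**2 = (73 + 0)**2 = 73**2 = 5329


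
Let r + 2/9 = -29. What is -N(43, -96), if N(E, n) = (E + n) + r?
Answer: 740/9 ≈ 82.222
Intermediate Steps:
r = -263/9 (r = -2/9 - 29 = -263/9 ≈ -29.222)
N(E, n) = -263/9 + E + n (N(E, n) = (E + n) - 263/9 = -263/9 + E + n)
-N(43, -96) = -(-263/9 + 43 - 96) = -1*(-740/9) = 740/9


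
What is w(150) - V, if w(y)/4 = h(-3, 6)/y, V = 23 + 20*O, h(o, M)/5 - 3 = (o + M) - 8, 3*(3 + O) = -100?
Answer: 3517/5 ≈ 703.40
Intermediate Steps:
O = -109/3 (O = -3 + (⅓)*(-100) = -3 - 100/3 = -109/3 ≈ -36.333)
h(o, M) = -25 + 5*M + 5*o (h(o, M) = 15 + 5*((o + M) - 8) = 15 + 5*((M + o) - 8) = 15 + 5*(-8 + M + o) = 15 + (-40 + 5*M + 5*o) = -25 + 5*M + 5*o)
V = -2111/3 (V = 23 + 20*(-109/3) = 23 - 2180/3 = -2111/3 ≈ -703.67)
w(y) = -40/y (w(y) = 4*((-25 + 5*6 + 5*(-3))/y) = 4*((-25 + 30 - 15)/y) = 4*(-10/y) = -40/y)
w(150) - V = -40/150 - 1*(-2111/3) = -40*1/150 + 2111/3 = -4/15 + 2111/3 = 3517/5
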